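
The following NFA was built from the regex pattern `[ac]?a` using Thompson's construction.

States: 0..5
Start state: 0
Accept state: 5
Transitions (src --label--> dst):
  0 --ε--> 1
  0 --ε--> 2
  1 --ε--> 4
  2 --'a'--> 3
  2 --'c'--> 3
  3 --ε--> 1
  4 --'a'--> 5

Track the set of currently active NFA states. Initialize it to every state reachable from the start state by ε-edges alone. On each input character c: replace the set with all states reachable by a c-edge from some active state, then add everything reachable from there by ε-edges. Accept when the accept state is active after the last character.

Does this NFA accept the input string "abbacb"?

initial (ε-close {0}): {0,1,2,4}
'a' @ 1: {1,3,4,5}  [accepting]
'b' @ 2: {}  — dead — no transitions
rest 'bacb' ignored (set empty)
after full input: {}  (accept=5 not in)

Answer: REJECT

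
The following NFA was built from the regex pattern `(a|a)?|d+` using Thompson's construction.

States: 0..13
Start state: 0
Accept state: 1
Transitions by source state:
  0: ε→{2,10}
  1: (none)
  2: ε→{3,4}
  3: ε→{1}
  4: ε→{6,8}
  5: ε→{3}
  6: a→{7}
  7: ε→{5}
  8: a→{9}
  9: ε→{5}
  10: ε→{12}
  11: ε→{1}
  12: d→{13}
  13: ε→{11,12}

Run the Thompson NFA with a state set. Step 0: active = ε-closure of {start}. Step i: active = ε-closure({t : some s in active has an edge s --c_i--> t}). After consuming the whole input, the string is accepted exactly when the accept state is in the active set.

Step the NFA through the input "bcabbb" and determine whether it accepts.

Answer: REJECT

Steps:
initial (ε-close {0}): {0,1,2,3,4,6,8,10,12}
'b' @ 1: {}  — no active states
rest 'cabbb' ignored (set empty)
final: {}; accept 1 not in set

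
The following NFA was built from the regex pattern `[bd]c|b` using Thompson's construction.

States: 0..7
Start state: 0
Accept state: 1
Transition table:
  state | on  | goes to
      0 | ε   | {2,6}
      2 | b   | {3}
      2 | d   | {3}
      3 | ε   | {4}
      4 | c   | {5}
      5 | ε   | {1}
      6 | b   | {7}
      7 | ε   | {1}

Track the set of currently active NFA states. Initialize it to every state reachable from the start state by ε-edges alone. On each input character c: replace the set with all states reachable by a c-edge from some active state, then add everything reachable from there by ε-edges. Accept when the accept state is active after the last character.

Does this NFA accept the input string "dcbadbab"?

Answer: REJECT

Derivation:
start: ε-closure({0}) = {0,2,6}
'd' @ 1: {3,4}
'c' @ 2: {1,5}  (accept∈set)
'b' @ 3: {}  — dead — no transitions
rest 'adbab' ignored (set empty)
final: {}; accept 1 not in set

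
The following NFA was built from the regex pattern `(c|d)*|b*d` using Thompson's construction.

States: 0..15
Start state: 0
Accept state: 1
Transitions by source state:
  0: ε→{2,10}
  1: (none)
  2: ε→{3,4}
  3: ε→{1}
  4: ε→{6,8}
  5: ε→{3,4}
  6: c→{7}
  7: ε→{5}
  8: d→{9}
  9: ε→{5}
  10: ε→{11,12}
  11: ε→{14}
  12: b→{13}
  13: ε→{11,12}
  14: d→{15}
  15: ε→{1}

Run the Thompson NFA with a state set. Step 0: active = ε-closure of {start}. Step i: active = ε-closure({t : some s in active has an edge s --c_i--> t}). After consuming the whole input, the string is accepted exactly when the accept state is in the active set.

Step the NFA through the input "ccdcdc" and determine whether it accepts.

Answer: ACCEPT

Trace:
start: ε-closure({0}) = {0,1,2,3,4,6,8,10,11,12,14}
'c' @ 1: {1,3,4,5,6,7,8}  (accept∈set)
'c' @ 2: {1,3,4,5,6,7,8}  (accept∈set)
'd' @ 3: {1,3,4,5,6,8,9}  (accept∈set)
'c' @ 4: {1,3,4,5,6,7,8}  (accept∈set)
'd' @ 5: {1,3,4,5,6,8,9}  (accept∈set)
'c' @ 6: {1,3,4,5,6,7,8}  (accept∈set)
after full input: {1,3,4,5,6,7,8}  (accept=1 in)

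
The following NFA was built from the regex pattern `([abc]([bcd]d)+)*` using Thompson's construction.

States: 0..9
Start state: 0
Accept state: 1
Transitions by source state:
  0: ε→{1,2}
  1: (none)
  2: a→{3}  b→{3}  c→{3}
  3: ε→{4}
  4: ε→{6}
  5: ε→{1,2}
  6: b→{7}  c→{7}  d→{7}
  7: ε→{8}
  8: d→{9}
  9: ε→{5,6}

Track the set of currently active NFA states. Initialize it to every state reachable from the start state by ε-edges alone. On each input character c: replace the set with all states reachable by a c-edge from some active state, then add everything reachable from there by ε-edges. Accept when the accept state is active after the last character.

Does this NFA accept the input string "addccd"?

S₀ = ε-closure({0}) = {0,1,2}
'a' @ 1: {3,4,6}
'd' @ 2: {7,8}
'd' @ 3: {1,2,5,6,9}  ✓accept
'c' @ 4: {3,4,6,7,8}
'c' @ 5: {7,8}
'd' @ 6: {1,2,5,6,9}  ✓accept
end set {1,2,5,6,9} — state 1 in

Answer: ACCEPT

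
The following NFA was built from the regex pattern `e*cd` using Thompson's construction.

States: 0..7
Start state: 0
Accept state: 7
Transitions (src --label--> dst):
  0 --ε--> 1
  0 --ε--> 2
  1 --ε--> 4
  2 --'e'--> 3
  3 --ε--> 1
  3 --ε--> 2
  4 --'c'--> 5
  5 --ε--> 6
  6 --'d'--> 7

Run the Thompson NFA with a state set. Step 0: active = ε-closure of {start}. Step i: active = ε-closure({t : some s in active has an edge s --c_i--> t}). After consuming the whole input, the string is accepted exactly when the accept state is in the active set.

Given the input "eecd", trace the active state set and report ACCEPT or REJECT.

S₀ = ε-closure({0}) = {0,1,2,4}
'e' @ 1: {1,2,3,4}
'e' @ 2: {1,2,3,4}
'c' @ 3: {5,6}
'd' @ 4: {7}  ✓accept
after full input: {7}  (accept=7 in)

Answer: ACCEPT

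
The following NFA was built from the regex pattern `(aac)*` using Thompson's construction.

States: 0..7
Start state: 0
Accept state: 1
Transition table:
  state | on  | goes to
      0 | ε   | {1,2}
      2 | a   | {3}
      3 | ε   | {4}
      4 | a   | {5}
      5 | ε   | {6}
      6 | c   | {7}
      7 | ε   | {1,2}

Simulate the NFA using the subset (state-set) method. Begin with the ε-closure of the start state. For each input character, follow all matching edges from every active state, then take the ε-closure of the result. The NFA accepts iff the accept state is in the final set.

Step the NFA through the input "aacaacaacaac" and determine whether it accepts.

S₀ = ε-closure({0}) = {0,1,2}
'a' @ 1: {3,4}
'a' @ 2: {5,6}
'c' @ 3: {1,2,7}  [accepting]
'a' @ 4: {3,4}
'a' @ 5: {5,6}
'c' @ 6: {1,2,7}  [accepting]
'a' @ 7: {3,4}
'a' @ 8: {5,6}
'c' @ 9: {1,2,7}  [accepting]
'a' @ 10: {3,4}
'a' @ 11: {5,6}
'c' @ 12: {1,2,7}  [accepting]
end set {1,2,7} — state 1 in

Answer: ACCEPT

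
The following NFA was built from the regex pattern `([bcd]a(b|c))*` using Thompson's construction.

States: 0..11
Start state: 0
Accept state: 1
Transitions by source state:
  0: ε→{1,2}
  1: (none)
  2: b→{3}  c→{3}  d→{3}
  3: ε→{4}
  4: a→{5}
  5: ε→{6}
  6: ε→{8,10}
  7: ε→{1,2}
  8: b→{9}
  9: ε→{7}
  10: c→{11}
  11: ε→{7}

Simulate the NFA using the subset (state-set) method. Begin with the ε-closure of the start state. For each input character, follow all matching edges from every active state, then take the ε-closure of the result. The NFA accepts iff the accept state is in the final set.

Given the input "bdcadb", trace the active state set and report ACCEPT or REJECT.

Answer: REJECT

Trace:
start: ε-closure({0}) = {0,1,2}
'b' @ 1: {3,4}
'd' @ 2: {}  — state set empty
rest 'cadb' ignored (set empty)
end set {} — state 1 not in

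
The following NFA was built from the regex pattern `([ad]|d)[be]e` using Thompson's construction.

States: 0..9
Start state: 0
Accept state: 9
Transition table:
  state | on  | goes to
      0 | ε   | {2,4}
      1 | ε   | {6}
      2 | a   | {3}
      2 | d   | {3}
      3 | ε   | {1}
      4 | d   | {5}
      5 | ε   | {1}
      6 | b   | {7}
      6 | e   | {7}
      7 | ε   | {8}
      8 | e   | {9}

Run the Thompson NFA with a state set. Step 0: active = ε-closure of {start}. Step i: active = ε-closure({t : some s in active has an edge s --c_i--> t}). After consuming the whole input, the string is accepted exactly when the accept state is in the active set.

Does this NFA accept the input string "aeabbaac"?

Answer: REJECT

Trace:
S₀ = ε-closure({0}) = {0,2,4}
'a' @ 1: {1,3,6}
'e' @ 2: {7,8}
'a' @ 3: {}  — no active states
rest 'bbaac' ignored (set empty)
final: {}; accept 9 not in set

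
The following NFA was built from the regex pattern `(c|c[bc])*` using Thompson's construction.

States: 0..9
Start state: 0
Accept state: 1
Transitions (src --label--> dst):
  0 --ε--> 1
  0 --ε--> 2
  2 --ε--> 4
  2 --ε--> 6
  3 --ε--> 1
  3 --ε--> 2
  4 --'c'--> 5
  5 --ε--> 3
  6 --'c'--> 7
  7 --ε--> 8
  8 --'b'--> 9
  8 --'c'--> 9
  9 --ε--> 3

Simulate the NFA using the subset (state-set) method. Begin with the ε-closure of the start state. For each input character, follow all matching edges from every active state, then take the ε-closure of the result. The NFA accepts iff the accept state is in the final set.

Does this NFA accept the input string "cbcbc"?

Answer: ACCEPT

Steps:
S₀ = ε-closure({0}) = {0,1,2,4,6}
'c' @ 1: {1,2,3,4,5,6,7,8}  [accepting]
'b' @ 2: {1,2,3,4,6,9}  [accepting]
'c' @ 3: {1,2,3,4,5,6,7,8}  [accepting]
'b' @ 4: {1,2,3,4,6,9}  [accepting]
'c' @ 5: {1,2,3,4,5,6,7,8}  [accepting]
end set {1,2,3,4,5,6,7,8} — state 1 in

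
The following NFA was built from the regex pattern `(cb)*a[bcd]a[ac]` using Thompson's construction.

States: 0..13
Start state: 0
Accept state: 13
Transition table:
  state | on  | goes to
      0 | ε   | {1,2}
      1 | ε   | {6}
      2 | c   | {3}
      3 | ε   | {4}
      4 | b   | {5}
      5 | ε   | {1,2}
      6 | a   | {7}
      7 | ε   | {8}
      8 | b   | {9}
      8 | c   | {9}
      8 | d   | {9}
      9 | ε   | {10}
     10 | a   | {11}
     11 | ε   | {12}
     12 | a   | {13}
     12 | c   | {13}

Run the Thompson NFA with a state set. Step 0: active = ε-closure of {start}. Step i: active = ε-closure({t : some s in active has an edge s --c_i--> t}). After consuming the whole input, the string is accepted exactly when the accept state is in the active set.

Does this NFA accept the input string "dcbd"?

start: ε-closure({0}) = {0,1,2,6}
'd' @ 1: {}  — dead — no transitions
rest 'cbd' ignored (set empty)
end set {} — state 13 not in

Answer: REJECT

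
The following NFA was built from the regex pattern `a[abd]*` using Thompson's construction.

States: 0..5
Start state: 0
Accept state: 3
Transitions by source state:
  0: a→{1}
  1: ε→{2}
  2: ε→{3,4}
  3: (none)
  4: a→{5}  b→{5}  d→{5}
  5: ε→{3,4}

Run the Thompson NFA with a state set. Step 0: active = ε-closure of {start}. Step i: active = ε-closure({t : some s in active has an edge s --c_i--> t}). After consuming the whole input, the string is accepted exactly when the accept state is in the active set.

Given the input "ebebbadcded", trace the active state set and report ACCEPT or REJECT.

Answer: REJECT

Trace:
start: ε-closure({0}) = {0}
'e' @ 1: {}  — state set empty
rest 'bebbadcded' ignored (set empty)
final: {}; accept 3 not in set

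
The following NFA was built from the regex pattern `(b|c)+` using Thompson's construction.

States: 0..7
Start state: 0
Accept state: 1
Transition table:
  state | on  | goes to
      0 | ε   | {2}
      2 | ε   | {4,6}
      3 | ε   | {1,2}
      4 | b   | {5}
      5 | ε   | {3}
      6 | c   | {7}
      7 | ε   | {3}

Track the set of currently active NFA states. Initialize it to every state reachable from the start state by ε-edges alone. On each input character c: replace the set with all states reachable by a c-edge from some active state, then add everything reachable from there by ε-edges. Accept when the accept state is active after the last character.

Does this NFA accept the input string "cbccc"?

S₀ = ε-closure({0}) = {0,2,4,6}
'c' @ 1: {1,2,3,4,6,7}  [accepting]
'b' @ 2: {1,2,3,4,5,6}  [accepting]
'c' @ 3: {1,2,3,4,6,7}  [accepting]
'c' @ 4: {1,2,3,4,6,7}  [accepting]
'c' @ 5: {1,2,3,4,6,7}  [accepting]
final: {1,2,3,4,6,7}; accept 1 in set

Answer: ACCEPT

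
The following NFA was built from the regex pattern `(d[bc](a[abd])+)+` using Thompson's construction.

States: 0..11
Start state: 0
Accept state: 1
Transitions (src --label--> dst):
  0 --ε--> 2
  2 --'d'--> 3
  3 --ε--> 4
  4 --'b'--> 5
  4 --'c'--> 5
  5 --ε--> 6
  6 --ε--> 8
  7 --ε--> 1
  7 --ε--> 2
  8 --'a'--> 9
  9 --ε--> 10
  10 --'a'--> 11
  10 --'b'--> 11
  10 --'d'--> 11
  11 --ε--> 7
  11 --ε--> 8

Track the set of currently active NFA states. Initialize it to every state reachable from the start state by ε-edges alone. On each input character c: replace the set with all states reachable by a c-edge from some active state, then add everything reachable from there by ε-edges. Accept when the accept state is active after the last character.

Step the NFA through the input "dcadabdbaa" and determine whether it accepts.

Answer: ACCEPT

Trace:
S₀ = ε-closure({0}) = {0,2}
'd' @ 1: {3,4}
'c' @ 2: {5,6,8}
'a' @ 3: {9,10}
'd' @ 4: {1,2,7,8,11}  (accept∈set)
'a' @ 5: {9,10}
'b' @ 6: {1,2,7,8,11}  (accept∈set)
'd' @ 7: {3,4}
'b' @ 8: {5,6,8}
'a' @ 9: {9,10}
'a' @ 10: {1,2,7,8,11}  (accept∈set)
end set {1,2,7,8,11} — state 1 in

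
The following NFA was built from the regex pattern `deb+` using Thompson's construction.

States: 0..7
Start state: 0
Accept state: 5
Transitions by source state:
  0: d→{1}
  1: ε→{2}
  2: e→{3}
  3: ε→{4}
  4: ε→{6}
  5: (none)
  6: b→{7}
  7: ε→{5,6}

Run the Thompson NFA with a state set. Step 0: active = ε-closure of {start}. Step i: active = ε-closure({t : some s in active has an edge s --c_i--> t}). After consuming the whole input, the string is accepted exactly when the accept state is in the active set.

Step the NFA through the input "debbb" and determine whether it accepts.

start: ε-closure({0}) = {0}
'd' @ 1: {1,2}
'e' @ 2: {3,4,6}
'b' @ 3: {5,6,7}  ✓accept
'b' @ 4: {5,6,7}  ✓accept
'b' @ 5: {5,6,7}  ✓accept
end set {5,6,7} — state 5 in

Answer: ACCEPT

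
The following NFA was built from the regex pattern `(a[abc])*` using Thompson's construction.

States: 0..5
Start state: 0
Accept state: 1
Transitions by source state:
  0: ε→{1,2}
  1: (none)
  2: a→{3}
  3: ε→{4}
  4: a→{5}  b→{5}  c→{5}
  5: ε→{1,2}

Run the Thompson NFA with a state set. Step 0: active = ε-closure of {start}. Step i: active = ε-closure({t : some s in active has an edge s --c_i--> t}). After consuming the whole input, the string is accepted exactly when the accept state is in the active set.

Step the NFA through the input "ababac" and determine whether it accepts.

start: ε-closure({0}) = {0,1,2}
'a' @ 1: {3,4}
'b' @ 2: {1,2,5}  [accepting]
'a' @ 3: {3,4}
'b' @ 4: {1,2,5}  [accepting]
'a' @ 5: {3,4}
'c' @ 6: {1,2,5}  [accepting]
after full input: {1,2,5}  (accept=1 in)

Answer: ACCEPT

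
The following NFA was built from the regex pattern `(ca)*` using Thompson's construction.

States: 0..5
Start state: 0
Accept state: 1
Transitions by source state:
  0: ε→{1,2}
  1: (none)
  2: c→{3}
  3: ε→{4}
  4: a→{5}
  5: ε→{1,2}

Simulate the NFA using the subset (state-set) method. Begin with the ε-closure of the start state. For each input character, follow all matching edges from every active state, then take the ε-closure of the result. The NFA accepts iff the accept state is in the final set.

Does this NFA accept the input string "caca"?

Answer: ACCEPT

Trace:
start: ε-closure({0}) = {0,1,2}
'c' @ 1: {3,4}
'a' @ 2: {1,2,5}  [accepting]
'c' @ 3: {3,4}
'a' @ 4: {1,2,5}  [accepting]
end set {1,2,5} — state 1 in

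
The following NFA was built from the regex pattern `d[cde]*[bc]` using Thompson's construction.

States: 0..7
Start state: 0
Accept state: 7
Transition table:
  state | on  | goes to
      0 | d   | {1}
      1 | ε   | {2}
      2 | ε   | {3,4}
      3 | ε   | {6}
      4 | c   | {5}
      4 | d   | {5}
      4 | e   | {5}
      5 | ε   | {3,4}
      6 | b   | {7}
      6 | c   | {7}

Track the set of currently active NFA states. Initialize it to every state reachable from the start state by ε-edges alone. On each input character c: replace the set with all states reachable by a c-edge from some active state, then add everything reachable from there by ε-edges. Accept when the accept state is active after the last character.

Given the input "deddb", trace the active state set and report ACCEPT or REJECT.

Answer: ACCEPT

Derivation:
S₀ = ε-closure({0}) = {0}
'd' @ 1: {1,2,3,4,6}
'e' @ 2: {3,4,5,6}
'd' @ 3: {3,4,5,6}
'd' @ 4: {3,4,5,6}
'b' @ 5: {7}  (accept∈set)
after full input: {7}  (accept=7 in)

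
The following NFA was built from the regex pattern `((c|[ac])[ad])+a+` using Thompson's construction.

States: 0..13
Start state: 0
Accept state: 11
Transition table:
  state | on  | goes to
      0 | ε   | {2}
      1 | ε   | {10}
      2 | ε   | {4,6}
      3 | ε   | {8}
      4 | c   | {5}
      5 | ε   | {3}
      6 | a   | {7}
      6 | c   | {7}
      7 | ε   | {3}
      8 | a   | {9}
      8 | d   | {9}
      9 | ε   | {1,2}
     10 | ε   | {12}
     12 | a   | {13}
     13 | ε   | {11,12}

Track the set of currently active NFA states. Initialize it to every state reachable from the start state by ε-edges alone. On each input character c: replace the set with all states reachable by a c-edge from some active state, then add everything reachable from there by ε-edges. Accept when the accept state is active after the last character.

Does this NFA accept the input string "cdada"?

Answer: ACCEPT

Trace:
initial (ε-close {0}): {0,2,4,6}
'c' @ 1: {3,5,7,8}
'd' @ 2: {1,2,4,6,9,10,12}
'a' @ 3: {3,7,8,11,12,13}  (accept∈set)
'd' @ 4: {1,2,4,6,9,10,12}
'a' @ 5: {3,7,8,11,12,13}  (accept∈set)
after full input: {3,7,8,11,12,13}  (accept=11 in)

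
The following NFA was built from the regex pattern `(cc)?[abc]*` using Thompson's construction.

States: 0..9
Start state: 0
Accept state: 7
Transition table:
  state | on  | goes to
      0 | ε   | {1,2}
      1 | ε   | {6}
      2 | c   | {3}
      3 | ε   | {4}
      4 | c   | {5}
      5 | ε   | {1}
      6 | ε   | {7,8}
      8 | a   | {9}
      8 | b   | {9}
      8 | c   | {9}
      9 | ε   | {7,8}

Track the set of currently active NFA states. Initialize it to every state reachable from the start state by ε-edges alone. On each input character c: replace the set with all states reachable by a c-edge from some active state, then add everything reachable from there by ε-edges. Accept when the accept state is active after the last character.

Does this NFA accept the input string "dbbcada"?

Answer: REJECT

Steps:
start: ε-closure({0}) = {0,1,2,6,7,8}
'd' @ 1: {}  — no active states
rest 'bbcada' ignored (set empty)
end set {} — state 7 not in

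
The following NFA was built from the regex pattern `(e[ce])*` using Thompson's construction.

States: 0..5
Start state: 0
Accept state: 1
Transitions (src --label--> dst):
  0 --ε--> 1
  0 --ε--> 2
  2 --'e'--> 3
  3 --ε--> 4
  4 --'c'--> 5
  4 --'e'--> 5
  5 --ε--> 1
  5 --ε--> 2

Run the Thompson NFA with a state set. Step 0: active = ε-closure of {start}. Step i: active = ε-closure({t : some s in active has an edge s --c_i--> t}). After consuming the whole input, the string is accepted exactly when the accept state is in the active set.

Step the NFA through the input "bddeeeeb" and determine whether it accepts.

start: ε-closure({0}) = {0,1,2}
'b' @ 1: {}  — state set empty
rest 'ddeeeeb' ignored (set empty)
after full input: {}  (accept=1 not in)

Answer: REJECT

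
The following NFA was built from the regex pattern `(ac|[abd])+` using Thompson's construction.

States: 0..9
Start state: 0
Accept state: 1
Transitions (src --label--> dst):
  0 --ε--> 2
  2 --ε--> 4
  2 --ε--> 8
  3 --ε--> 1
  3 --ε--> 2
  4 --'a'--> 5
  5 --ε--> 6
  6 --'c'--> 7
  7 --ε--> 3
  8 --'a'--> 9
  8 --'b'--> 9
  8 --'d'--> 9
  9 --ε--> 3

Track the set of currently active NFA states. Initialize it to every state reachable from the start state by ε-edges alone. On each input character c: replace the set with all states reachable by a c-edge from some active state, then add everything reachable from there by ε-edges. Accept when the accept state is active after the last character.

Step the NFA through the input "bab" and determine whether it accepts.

initial (ε-close {0}): {0,2,4,8}
'b' @ 1: {1,2,3,4,8,9}  (accept∈set)
'a' @ 2: {1,2,3,4,5,6,8,9}  (accept∈set)
'b' @ 3: {1,2,3,4,8,9}  (accept∈set)
final: {1,2,3,4,8,9}; accept 1 in set

Answer: ACCEPT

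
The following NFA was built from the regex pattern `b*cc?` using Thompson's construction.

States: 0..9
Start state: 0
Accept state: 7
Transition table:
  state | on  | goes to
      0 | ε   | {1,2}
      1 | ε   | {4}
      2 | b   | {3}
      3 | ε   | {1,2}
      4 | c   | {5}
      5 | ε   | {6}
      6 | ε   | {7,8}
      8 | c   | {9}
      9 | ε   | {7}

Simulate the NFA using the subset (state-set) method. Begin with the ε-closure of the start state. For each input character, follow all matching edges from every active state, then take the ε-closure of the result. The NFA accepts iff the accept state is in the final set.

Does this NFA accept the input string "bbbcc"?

Answer: ACCEPT

Steps:
start: ε-closure({0}) = {0,1,2,4}
'b' @ 1: {1,2,3,4}
'b' @ 2: {1,2,3,4}
'b' @ 3: {1,2,3,4}
'c' @ 4: {5,6,7,8}  (accept∈set)
'c' @ 5: {7,9}  (accept∈set)
end set {7,9} — state 7 in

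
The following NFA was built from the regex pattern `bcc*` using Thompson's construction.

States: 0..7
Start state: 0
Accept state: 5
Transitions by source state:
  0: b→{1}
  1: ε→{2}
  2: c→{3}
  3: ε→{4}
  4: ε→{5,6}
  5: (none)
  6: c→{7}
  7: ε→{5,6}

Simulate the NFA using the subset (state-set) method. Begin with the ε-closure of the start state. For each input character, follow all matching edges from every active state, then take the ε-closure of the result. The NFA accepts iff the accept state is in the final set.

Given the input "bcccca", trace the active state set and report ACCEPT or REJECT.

S₀ = ε-closure({0}) = {0}
'b' @ 1: {1,2}
'c' @ 2: {3,4,5,6}  [accepting]
'c' @ 3: {5,6,7}  [accepting]
'c' @ 4: {5,6,7}  [accepting]
'c' @ 5: {5,6,7}  [accepting]
'a' @ 6: {}  — dead — no transitions
final: {}; accept 5 not in set

Answer: REJECT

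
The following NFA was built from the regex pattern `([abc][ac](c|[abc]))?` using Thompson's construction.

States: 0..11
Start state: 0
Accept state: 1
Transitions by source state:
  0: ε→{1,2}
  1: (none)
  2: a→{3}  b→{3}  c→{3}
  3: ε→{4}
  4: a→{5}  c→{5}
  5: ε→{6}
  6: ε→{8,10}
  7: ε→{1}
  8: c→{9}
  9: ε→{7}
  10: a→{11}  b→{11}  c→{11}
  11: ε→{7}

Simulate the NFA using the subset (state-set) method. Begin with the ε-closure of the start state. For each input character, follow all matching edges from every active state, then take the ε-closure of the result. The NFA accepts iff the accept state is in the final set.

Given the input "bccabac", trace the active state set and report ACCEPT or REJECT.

initial (ε-close {0}): {0,1,2}
'b' @ 1: {3,4}
'c' @ 2: {5,6,8,10}
'c' @ 3: {1,7,9,11}  [accepting]
'a' @ 4: {}  — dead — no transitions
rest 'bac' ignored (set empty)
end set {} — state 1 not in

Answer: REJECT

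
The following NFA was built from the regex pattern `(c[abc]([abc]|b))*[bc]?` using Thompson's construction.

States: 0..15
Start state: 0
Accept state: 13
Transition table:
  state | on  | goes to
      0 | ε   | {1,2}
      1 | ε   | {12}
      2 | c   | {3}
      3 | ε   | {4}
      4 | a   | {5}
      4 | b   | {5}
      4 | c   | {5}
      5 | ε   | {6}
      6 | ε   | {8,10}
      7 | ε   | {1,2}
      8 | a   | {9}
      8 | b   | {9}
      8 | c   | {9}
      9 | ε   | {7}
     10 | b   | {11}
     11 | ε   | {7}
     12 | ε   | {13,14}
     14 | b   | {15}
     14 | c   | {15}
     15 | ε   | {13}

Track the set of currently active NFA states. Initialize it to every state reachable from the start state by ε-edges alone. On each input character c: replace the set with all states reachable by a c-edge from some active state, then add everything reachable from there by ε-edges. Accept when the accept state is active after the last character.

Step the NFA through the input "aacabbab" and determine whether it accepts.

initial (ε-close {0}): {0,1,2,12,13,14}
'a' @ 1: {}  — state set empty
rest 'acabbab' ignored (set empty)
after full input: {}  (accept=13 not in)

Answer: REJECT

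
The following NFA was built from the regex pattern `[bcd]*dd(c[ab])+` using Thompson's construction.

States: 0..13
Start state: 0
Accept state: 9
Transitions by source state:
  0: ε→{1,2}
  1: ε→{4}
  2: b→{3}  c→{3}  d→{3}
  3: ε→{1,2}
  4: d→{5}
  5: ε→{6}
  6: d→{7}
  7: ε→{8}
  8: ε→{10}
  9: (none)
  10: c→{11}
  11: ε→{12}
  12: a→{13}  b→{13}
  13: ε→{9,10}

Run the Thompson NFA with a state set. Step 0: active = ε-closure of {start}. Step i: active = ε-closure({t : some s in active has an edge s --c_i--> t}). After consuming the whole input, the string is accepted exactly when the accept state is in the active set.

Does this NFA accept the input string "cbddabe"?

Answer: REJECT

Trace:
S₀ = ε-closure({0}) = {0,1,2,4}
'c' @ 1: {1,2,3,4}
'b' @ 2: {1,2,3,4}
'd' @ 3: {1,2,3,4,5,6}
'd' @ 4: {1,2,3,4,5,6,7,8,10}
'a' @ 5: {}  — state set empty
rest 'be' ignored (set empty)
final: {}; accept 9 not in set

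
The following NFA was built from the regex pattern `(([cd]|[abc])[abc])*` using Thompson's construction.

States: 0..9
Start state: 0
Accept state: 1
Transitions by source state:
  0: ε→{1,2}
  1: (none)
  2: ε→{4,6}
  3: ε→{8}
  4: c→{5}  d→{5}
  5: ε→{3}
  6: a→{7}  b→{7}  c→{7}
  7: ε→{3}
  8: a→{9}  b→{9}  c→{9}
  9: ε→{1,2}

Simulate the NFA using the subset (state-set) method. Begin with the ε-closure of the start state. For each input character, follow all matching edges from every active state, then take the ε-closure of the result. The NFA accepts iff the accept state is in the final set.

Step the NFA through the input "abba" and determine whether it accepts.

S₀ = ε-closure({0}) = {0,1,2,4,6}
'a' @ 1: {3,7,8}
'b' @ 2: {1,2,4,6,9}  (accept∈set)
'b' @ 3: {3,7,8}
'a' @ 4: {1,2,4,6,9}  (accept∈set)
after full input: {1,2,4,6,9}  (accept=1 in)

Answer: ACCEPT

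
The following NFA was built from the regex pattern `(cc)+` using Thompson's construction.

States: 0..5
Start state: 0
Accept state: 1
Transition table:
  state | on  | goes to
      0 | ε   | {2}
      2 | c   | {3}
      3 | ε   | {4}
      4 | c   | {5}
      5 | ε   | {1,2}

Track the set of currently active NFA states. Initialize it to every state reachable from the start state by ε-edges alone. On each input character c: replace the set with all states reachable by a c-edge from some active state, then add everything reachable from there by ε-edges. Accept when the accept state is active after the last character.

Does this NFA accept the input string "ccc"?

Answer: REJECT

Derivation:
initial (ε-close {0}): {0,2}
'c' @ 1: {3,4}
'c' @ 2: {1,2,5}  (accept∈set)
'c' @ 3: {3,4}
after full input: {3,4}  (accept=1 not in)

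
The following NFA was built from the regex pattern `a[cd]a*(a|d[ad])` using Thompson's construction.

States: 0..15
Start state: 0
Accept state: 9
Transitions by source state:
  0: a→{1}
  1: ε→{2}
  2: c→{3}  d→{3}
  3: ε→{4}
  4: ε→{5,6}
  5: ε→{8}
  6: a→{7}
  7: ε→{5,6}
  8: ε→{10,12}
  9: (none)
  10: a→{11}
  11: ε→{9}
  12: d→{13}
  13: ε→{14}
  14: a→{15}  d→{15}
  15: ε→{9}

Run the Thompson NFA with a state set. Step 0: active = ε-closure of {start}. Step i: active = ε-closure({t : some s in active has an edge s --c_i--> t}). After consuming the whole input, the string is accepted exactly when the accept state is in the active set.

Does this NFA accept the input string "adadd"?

initial (ε-close {0}): {0}
'a' @ 1: {1,2}
'd' @ 2: {3,4,5,6,8,10,12}
'a' @ 3: {5,6,7,8,9,10,11,12}  ✓accept
'd' @ 4: {13,14}
'd' @ 5: {9,15}  ✓accept
final: {9,15}; accept 9 in set

Answer: ACCEPT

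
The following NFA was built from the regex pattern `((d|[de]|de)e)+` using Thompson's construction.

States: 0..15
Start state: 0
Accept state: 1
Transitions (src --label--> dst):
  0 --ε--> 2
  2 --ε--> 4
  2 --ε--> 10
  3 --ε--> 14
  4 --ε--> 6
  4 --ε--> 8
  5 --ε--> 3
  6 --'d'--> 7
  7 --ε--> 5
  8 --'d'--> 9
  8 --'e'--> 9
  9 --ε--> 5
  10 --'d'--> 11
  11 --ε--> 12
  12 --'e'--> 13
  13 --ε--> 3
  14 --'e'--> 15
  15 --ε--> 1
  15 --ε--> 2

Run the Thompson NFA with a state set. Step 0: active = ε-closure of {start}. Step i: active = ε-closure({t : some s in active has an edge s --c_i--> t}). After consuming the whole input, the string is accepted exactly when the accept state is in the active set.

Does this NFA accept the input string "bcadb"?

S₀ = ε-closure({0}) = {0,2,4,6,8,10}
'b' @ 1: {}  — state set empty
rest 'cadb' ignored (set empty)
end set {} — state 1 not in

Answer: REJECT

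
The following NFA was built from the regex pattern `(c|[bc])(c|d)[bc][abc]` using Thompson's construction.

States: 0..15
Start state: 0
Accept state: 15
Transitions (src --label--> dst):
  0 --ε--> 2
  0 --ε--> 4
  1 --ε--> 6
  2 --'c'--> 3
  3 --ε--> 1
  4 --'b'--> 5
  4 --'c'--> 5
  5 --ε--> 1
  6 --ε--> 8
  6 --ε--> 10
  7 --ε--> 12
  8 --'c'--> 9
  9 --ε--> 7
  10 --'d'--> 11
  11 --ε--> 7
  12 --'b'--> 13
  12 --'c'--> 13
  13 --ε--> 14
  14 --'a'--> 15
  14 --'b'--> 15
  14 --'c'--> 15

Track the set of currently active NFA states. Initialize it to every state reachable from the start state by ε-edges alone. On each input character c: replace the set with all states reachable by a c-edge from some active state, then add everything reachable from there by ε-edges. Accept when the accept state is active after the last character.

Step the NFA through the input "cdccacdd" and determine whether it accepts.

initial (ε-close {0}): {0,2,4}
'c' @ 1: {1,3,5,6,8,10}
'd' @ 2: {7,11,12}
'c' @ 3: {13,14}
'c' @ 4: {15}  ✓accept
'a' @ 5: {}  — dead — no transitions
rest 'cdd' ignored (set empty)
after full input: {}  (accept=15 not in)

Answer: REJECT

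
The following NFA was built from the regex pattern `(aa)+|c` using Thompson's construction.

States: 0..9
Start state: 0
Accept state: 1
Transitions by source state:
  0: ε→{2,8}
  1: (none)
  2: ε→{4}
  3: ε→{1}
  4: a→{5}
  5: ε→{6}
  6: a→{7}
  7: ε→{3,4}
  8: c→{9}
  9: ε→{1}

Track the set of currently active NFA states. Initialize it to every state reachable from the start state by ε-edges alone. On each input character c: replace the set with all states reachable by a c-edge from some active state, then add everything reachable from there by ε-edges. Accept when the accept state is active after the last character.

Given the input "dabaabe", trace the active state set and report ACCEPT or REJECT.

Answer: REJECT

Steps:
initial (ε-close {0}): {0,2,4,8}
'd' @ 1: {}  — dead — no transitions
rest 'abaabe' ignored (set empty)
final: {}; accept 1 not in set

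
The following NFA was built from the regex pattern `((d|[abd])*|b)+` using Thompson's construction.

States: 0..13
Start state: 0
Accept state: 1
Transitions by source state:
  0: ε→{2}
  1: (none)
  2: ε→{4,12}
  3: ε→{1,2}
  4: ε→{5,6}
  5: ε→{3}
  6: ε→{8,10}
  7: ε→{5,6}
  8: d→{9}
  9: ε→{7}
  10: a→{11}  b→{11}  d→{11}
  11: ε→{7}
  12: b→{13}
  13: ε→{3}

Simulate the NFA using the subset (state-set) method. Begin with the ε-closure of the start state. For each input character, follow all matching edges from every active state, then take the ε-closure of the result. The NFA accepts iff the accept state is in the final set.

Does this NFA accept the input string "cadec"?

Answer: REJECT

Derivation:
S₀ = ε-closure({0}) = {0,1,2,3,4,5,6,8,10,12}
'c' @ 1: {}  — dead — no transitions
rest 'adec' ignored (set empty)
after full input: {}  (accept=1 not in)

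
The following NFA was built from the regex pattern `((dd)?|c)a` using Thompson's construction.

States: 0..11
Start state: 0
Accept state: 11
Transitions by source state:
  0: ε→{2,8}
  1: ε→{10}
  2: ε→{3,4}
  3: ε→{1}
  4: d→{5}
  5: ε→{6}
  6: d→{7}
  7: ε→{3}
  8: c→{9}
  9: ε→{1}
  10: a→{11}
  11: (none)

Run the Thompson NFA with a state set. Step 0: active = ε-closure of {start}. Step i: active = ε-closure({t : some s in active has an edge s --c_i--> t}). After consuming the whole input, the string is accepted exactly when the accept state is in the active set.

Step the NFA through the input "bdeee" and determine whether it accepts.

Answer: REJECT

Derivation:
start: ε-closure({0}) = {0,1,2,3,4,8,10}
'b' @ 1: {}  — no active states
rest 'deee' ignored (set empty)
final: {}; accept 11 not in set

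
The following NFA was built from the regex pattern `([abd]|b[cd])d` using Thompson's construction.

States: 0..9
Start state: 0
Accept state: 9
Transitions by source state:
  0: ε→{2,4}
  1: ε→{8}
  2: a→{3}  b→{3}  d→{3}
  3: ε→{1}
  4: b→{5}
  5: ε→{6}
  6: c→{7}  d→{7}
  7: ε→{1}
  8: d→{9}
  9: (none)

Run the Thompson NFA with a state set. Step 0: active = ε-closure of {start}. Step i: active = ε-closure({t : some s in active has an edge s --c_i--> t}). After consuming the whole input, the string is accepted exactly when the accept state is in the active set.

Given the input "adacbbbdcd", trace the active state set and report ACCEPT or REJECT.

Answer: REJECT

Steps:
initial (ε-close {0}): {0,2,4}
'a' @ 1: {1,3,8}
'd' @ 2: {9}  (accept∈set)
'a' @ 3: {}  — no active states
rest 'cbbbdcd' ignored (set empty)
after full input: {}  (accept=9 not in)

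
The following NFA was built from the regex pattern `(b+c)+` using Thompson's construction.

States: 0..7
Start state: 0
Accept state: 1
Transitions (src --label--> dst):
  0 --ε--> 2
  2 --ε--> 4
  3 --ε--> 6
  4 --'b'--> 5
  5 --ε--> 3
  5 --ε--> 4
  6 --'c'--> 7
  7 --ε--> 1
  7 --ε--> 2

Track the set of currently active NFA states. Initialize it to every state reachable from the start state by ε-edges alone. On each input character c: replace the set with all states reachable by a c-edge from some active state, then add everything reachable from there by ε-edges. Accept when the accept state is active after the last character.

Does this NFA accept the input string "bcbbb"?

initial (ε-close {0}): {0,2,4}
'b' @ 1: {3,4,5,6}
'c' @ 2: {1,2,4,7}  (accept∈set)
'b' @ 3: {3,4,5,6}
'b' @ 4: {3,4,5,6}
'b' @ 5: {3,4,5,6}
after full input: {3,4,5,6}  (accept=1 not in)

Answer: REJECT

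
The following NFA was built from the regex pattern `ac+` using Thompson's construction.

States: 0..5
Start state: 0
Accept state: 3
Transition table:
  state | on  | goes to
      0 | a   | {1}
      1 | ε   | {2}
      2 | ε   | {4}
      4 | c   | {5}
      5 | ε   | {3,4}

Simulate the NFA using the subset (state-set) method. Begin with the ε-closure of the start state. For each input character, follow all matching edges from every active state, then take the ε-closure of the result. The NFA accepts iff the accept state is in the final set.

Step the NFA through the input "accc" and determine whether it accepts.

Answer: ACCEPT

Derivation:
initial (ε-close {0}): {0}
'a' @ 1: {1,2,4}
'c' @ 2: {3,4,5}  [accepting]
'c' @ 3: {3,4,5}  [accepting]
'c' @ 4: {3,4,5}  [accepting]
end set {3,4,5} — state 3 in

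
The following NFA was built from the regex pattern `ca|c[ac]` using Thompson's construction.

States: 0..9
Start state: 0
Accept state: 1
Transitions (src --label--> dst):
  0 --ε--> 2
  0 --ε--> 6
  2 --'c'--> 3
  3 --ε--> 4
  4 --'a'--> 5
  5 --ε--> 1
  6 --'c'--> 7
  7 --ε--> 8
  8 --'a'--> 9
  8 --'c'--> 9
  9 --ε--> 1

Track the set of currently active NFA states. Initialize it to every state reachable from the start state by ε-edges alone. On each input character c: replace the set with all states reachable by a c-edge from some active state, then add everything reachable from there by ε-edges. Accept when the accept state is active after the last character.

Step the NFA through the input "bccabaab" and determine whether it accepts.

Answer: REJECT

Trace:
initial (ε-close {0}): {0,2,6}
'b' @ 1: {}  — no active states
rest 'ccabaab' ignored (set empty)
end set {} — state 1 not in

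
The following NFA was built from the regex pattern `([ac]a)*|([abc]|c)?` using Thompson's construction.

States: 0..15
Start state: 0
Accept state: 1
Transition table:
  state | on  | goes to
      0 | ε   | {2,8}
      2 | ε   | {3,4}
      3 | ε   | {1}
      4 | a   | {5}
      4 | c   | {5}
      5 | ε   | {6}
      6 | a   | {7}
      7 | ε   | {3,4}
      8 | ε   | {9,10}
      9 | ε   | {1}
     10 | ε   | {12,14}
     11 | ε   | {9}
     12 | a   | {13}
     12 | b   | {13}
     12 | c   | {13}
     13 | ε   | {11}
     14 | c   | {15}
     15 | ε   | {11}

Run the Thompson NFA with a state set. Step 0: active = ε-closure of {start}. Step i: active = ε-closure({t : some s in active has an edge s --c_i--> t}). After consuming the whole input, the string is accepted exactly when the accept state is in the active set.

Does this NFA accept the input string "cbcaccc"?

initial (ε-close {0}): {0,1,2,3,4,8,9,10,12,14}
'c' @ 1: {1,5,6,9,11,13,15}  [accepting]
'b' @ 2: {}  — dead — no transitions
rest 'caccc' ignored (set empty)
end set {} — state 1 not in

Answer: REJECT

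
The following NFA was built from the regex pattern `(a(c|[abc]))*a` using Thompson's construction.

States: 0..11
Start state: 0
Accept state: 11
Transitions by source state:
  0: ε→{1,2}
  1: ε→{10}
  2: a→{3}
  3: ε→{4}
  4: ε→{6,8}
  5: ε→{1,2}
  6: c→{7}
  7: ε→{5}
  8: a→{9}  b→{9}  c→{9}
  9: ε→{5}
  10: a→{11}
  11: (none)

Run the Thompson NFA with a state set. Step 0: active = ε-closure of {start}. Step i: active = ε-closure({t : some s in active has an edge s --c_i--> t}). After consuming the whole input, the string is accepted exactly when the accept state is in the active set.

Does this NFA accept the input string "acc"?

Answer: REJECT

Steps:
start: ε-closure({0}) = {0,1,2,10}
'a' @ 1: {3,4,6,8,11}  (accept∈set)
'c' @ 2: {1,2,5,7,9,10}
'c' @ 3: {}  — dead — no transitions
final: {}; accept 11 not in set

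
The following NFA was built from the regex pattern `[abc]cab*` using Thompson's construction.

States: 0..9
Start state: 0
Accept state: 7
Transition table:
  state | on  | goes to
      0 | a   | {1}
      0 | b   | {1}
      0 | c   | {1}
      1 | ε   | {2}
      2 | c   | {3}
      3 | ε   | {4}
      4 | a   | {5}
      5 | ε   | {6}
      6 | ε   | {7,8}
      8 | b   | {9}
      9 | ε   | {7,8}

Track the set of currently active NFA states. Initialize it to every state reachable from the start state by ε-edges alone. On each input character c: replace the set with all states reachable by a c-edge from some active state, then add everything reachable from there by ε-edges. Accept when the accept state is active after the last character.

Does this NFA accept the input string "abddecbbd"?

Answer: REJECT

Derivation:
initial (ε-close {0}): {0}
'a' @ 1: {1,2}
'b' @ 2: {}  — state set empty
rest 'ddecbbd' ignored (set empty)
end set {} — state 7 not in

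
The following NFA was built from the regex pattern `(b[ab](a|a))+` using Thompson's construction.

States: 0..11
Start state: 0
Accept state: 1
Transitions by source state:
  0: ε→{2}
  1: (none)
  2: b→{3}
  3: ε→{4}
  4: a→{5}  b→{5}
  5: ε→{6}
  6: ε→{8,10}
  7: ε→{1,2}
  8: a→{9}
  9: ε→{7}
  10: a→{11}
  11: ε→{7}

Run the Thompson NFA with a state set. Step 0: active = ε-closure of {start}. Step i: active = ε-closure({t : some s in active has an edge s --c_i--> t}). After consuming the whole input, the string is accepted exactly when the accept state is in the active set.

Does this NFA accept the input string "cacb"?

initial (ε-close {0}): {0,2}
'c' @ 1: {}  — state set empty
rest 'acb' ignored (set empty)
after full input: {}  (accept=1 not in)

Answer: REJECT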